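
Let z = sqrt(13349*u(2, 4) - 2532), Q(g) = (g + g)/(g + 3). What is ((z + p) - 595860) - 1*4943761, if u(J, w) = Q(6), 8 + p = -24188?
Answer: -5563817 + 10*sqrt(1374)/3 ≈ -5.5637e+6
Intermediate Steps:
p = -24196 (p = -8 - 24188 = -24196)
Q(g) = 2*g/(3 + g) (Q(g) = (2*g)/(3 + g) = 2*g/(3 + g))
u(J, w) = 4/3 (u(J, w) = 2*6/(3 + 6) = 2*6/9 = 2*6*(1/9) = 4/3)
z = 10*sqrt(1374)/3 (z = sqrt(13349*(4/3) - 2532) = sqrt(53396/3 - 2532) = sqrt(45800/3) = 10*sqrt(1374)/3 ≈ 123.56)
((z + p) - 595860) - 1*4943761 = ((10*sqrt(1374)/3 - 24196) - 595860) - 1*4943761 = ((-24196 + 10*sqrt(1374)/3) - 595860) - 4943761 = (-620056 + 10*sqrt(1374)/3) - 4943761 = -5563817 + 10*sqrt(1374)/3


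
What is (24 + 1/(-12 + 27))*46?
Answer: 16606/15 ≈ 1107.1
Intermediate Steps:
(24 + 1/(-12 + 27))*46 = (24 + 1/15)*46 = (361/15)*46 = 16606/15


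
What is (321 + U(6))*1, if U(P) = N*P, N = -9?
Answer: 267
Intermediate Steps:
U(P) = -9*P
(321 + U(6))*1 = (321 - 9*6)*1 = (321 - 54)*1 = 267*1 = 267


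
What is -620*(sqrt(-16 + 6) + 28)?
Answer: -17360 - 620*I*sqrt(10) ≈ -17360.0 - 1960.6*I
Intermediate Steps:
-620*(sqrt(-16 + 6) + 28) = -620*(sqrt(-10) + 28) = -620*(I*sqrt(10) + 28) = -620*(28 + I*sqrt(10)) = -17360 - 620*I*sqrt(10)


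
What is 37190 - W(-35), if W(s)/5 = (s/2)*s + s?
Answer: 68605/2 ≈ 34303.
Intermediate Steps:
W(s) = 5*s + 5*s**2/2 (W(s) = 5*((s/2)*s + s) = 5*(s**2/2 + s) = 5*(s + s**2/2) = 5*s + 5*s**2/2)
37190 - W(-35) = 37190 - 5*(-35)*(2 - 35)/2 = 37190 - 5*(-35)*(-33)/2 = 37190 - 1*5775/2 = 37190 - 5775/2 = 68605/2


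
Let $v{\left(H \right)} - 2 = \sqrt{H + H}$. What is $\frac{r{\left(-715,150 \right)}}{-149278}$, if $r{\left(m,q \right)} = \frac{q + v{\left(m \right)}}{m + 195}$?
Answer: $\frac{19}{9703070} + \frac{i \sqrt{1430}}{77624560} \approx 1.9581 \cdot 10^{-6} + 4.8716 \cdot 10^{-7} i$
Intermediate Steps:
$v{\left(H \right)} = 2 + \sqrt{2} \sqrt{H}$ ($v{\left(H \right)} = 2 + \sqrt{H + H} = 2 + \sqrt{2 H} = 2 + \sqrt{2} \sqrt{H}$)
$r{\left(m,q \right)} = \frac{2 + q + \sqrt{2} \sqrt{m}}{195 + m}$ ($r{\left(m,q \right)} = \frac{q + \left(2 + \sqrt{2} \sqrt{m}\right)}{m + 195} = \frac{2 + q + \sqrt{2} \sqrt{m}}{195 + m}$)
$\frac{r{\left(-715,150 \right)}}{-149278} = \frac{\frac{1}{195 - 715} \left(2 + 150 + \sqrt{2} \sqrt{-715}\right)}{-149278} = \frac{2 + 150 + \sqrt{2} i \sqrt{715}}{-520} \left(- \frac{1}{149278}\right) = - \frac{2 + 150 + i \sqrt{1430}}{520} \left(- \frac{1}{149278}\right) = - \frac{152 + i \sqrt{1430}}{520} \left(- \frac{1}{149278}\right) = \left(- \frac{19}{65} - \frac{i \sqrt{1430}}{520}\right) \left(- \frac{1}{149278}\right) = \frac{19}{9703070} + \frac{i \sqrt{1430}}{77624560}$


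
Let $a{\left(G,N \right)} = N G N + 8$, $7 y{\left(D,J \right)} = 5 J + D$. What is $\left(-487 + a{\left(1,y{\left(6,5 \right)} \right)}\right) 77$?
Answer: $- \frac{247610}{7} \approx -35373.0$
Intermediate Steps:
$y{\left(D,J \right)} = \frac{D}{7} + \frac{5 J}{7}$ ($y{\left(D,J \right)} = \frac{5 J + D}{7} = \frac{D + 5 J}{7} = \frac{D}{7} + \frac{5 J}{7}$)
$a{\left(G,N \right)} = 8 + G N^{2}$ ($a{\left(G,N \right)} = G N N + 8 = G N^{2} + 8 = 8 + G N^{2}$)
$\left(-487 + a{\left(1,y{\left(6,5 \right)} \right)}\right) 77 = \left(-487 + \left(8 + 1 \left(\frac{1}{7} \cdot 6 + \frac{5}{7} \cdot 5\right)^{2}\right)\right) 77 = \left(-487 + \left(8 + 1 \left(\frac{6}{7} + \frac{25}{7}\right)^{2}\right)\right) 77 = \left(-487 + \left(8 + 1 \left(\frac{31}{7}\right)^{2}\right)\right) 77 = \left(-487 + \left(8 + 1 \cdot \frac{961}{49}\right)\right) 77 = \left(-487 + \left(8 + \frac{961}{49}\right)\right) 77 = \left(-487 + \frac{1353}{49}\right) 77 = \left(- \frac{22510}{49}\right) 77 = - \frac{247610}{7}$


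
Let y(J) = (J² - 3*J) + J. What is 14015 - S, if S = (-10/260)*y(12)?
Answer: 182255/13 ≈ 14020.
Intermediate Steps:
y(J) = J² - 2*J
S = -60/13 (S = (-10/260)*(12*(-2 + 12)) = (-10*1/260)*(12*10) = -1/26*120 = -60/13 ≈ -4.6154)
14015 - S = 14015 - 1*(-60/13) = 14015 + 60/13 = 182255/13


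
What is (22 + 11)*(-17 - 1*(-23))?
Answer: 198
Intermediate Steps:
(22 + 11)*(-17 - 1*(-23)) = 33*(-17 + 23) = 33*6 = 198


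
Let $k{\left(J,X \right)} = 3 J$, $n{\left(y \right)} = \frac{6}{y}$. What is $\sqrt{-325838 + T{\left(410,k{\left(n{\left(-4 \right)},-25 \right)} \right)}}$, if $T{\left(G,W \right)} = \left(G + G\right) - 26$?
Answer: $6 i \sqrt{9029} \approx 570.13 i$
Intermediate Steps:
$T{\left(G,W \right)} = -26 + 2 G$ ($T{\left(G,W \right)} = 2 G - 26 = -26 + 2 G$)
$\sqrt{-325838 + T{\left(410,k{\left(n{\left(-4 \right)},-25 \right)} \right)}} = \sqrt{-325838 + \left(-26 + 2 \cdot 410\right)} = \sqrt{-325838 + \left(-26 + 820\right)} = \sqrt{-325838 + 794} = \sqrt{-325044} = 6 i \sqrt{9029}$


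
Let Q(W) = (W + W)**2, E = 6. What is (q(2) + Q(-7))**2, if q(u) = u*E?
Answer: 43264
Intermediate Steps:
Q(W) = 4*W**2 (Q(W) = (2*W)**2 = 4*W**2)
q(u) = 6*u (q(u) = u*6 = 6*u)
(q(2) + Q(-7))**2 = (6*2 + 4*(-7)**2)**2 = (12 + 4*49)**2 = (12 + 196)**2 = 208**2 = 43264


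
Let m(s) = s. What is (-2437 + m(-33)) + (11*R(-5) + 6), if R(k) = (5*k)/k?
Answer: -2409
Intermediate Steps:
R(k) = 5
(-2437 + m(-33)) + (11*R(-5) + 6) = (-2437 - 33) + (11*5 + 6) = -2470 + (55 + 6) = -2470 + 61 = -2409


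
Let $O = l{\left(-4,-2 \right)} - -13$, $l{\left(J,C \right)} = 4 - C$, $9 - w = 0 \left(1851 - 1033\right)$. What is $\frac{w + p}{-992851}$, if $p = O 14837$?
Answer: $- \frac{281912}{992851} \approx -0.28394$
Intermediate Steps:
$w = 9$ ($w = 9 - 0 \left(1851 - 1033\right) = 9 - 0 \cdot 818 = 9 - 0 = 9 + 0 = 9$)
$O = 19$ ($O = \left(4 - -2\right) - -13 = \left(4 + 2\right) + 13 = 6 + 13 = 19$)
$p = 281903$ ($p = 19 \cdot 14837 = 281903$)
$\frac{w + p}{-992851} = \frac{9 + 281903}{-992851} = 281912 \left(- \frac{1}{992851}\right) = - \frac{281912}{992851}$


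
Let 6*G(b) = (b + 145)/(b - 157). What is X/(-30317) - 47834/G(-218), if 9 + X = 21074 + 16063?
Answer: -466130758692/316163 ≈ -1.4743e+6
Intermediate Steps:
X = 37128 (X = -9 + (21074 + 16063) = -9 + 37137 = 37128)
G(b) = (145 + b)/(6*(-157 + b)) (G(b) = ((b + 145)/(b - 157))/6 = ((145 + b)/(-157 + b))/6 = (145 + b)/(6*(-157 + b)))
X/(-30317) - 47834/G(-218) = 37128/(-30317) - 47834*6*(-157 - 218)/(145 - 218) = 37128*(-1/30317) - 47834/((⅙)*(-73)/(-375)) = -5304/4331 - 47834/((⅙)*(-1/375)*(-73)) = -5304/4331 - 47834/73/2250 = -5304/4331 - 47834*2250/73 = -5304/4331 - 107626500/73 = -466130758692/316163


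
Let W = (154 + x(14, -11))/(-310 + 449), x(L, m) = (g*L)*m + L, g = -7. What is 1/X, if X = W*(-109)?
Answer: -139/135814 ≈ -0.0010235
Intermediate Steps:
x(L, m) = L - 7*L*m (x(L, m) = (-7*L)*m + L = -7*L*m + L = L - 7*L*m)
W = 1246/139 (W = (154 + 14*(1 - 7*(-11)))/(-310 + 449) = (154 + 14*(1 + 77))/139 = (154 + 14*78)*(1/139) = (154 + 1092)*(1/139) = 1246*(1/139) = 1246/139 ≈ 8.9640)
X = -135814/139 (X = (1246/139)*(-109) = -135814/139 ≈ -977.08)
1/X = 1/(-135814/139) = -139/135814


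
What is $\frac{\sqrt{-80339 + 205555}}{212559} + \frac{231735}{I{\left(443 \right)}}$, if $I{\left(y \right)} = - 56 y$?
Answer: $- \frac{33105}{3544} + \frac{4 \sqrt{7826}}{212559} \approx -9.3395$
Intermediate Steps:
$I{\left(y \right)} = - 56 y$
$\frac{\sqrt{-80339 + 205555}}{212559} + \frac{231735}{I{\left(443 \right)}} = \frac{\sqrt{-80339 + 205555}}{212559} + \frac{231735}{\left(-56\right) 443} = \sqrt{125216} \cdot \frac{1}{212559} + \frac{231735}{-24808} = 4 \sqrt{7826} \cdot \frac{1}{212559} + 231735 \left(- \frac{1}{24808}\right) = \frac{4 \sqrt{7826}}{212559} - \frac{33105}{3544} = - \frac{33105}{3544} + \frac{4 \sqrt{7826}}{212559}$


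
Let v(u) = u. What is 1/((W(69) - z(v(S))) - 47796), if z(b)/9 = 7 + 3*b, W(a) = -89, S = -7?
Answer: -1/47759 ≈ -2.0938e-5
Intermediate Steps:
z(b) = 63 + 27*b (z(b) = 9*(7 + 3*b) = 63 + 27*b)
1/((W(69) - z(v(S))) - 47796) = 1/((-89 - (63 + 27*(-7))) - 47796) = 1/((-89 - (63 - 189)) - 47796) = 1/((-89 - 1*(-126)) - 47796) = 1/((-89 + 126) - 47796) = 1/(37 - 47796) = 1/(-47759) = -1/47759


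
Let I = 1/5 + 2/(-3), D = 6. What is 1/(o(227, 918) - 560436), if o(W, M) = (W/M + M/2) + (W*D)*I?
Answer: -4590/2573210699 ≈ -1.7838e-6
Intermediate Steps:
I = -7/15 (I = 1*(⅕) + 2*(-⅓) = ⅕ - ⅔ = -7/15 ≈ -0.46667)
o(W, M) = M/2 - 14*W/5 + W/M (o(W, M) = (W/M + M/2) + (W*6)*(-7/15) = (W/M + M*(½)) + (6*W)*(-7/15) = (W/M + M/2) - 14*W/5 = (M/2 + W/M) - 14*W/5 = M/2 - 14*W/5 + W/M)
1/(o(227, 918) - 560436) = 1/(((½)*918 - 14/5*227 + 227/918) - 560436) = 1/((459 - 3178/5 + 227*(1/918)) - 560436) = 1/((459 - 3178/5 + 227/918) - 560436) = 1/(-809459/4590 - 560436) = 1/(-2573210699/4590) = -4590/2573210699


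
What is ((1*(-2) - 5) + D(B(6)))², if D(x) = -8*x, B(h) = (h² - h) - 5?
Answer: 42849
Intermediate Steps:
B(h) = -5 + h² - h
((1*(-2) - 5) + D(B(6)))² = ((1*(-2) - 5) - 8*(-5 + 6² - 1*6))² = ((-2 - 5) - 8*(-5 + 36 - 6))² = (-7 - 8*25)² = (-7 - 200)² = (-207)² = 42849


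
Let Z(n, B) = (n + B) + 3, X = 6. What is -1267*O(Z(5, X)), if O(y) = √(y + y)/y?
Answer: -181*√7 ≈ -478.88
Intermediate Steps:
Z(n, B) = 3 + B + n (Z(n, B) = (B + n) + 3 = 3 + B + n)
O(y) = √2/√y (O(y) = √(2*y)/y = (√2*√y)/y = √2/√y)
-1267*O(Z(5, X)) = -1267*√2/√(3 + 6 + 5) = -1267*√2/√14 = -1267*√2*√14/14 = -181*√7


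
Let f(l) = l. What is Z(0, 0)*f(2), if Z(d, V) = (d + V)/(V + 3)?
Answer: 0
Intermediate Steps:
Z(d, V) = (V + d)/(3 + V)
Z(0, 0)*f(2) = ((0 + 0)/(3 + 0))*2 = (0/3)*2 = ((⅓)*0)*2 = 0*2 = 0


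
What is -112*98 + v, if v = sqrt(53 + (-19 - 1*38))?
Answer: -10976 + 2*I ≈ -10976.0 + 2.0*I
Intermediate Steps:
v = 2*I (v = sqrt(53 + (-19 - 38)) = sqrt(53 - 57) = sqrt(-4) = 2*I ≈ 2.0*I)
-112*98 + v = -112*98 + 2*I = -10976 + 2*I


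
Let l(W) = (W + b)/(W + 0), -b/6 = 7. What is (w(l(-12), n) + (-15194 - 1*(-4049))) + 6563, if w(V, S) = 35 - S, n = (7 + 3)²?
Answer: -4647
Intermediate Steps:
n = 100 (n = 10² = 100)
b = -42 (b = -6*7 = -42)
l(W) = (-42 + W)/W (l(W) = (W - 42)/(W + 0) = (-42 + W)/W)
(w(l(-12), n) + (-15194 - 1*(-4049))) + 6563 = ((35 - 1*100) + (-15194 - 1*(-4049))) + 6563 = ((35 - 100) + (-15194 + 4049)) + 6563 = (-65 - 11145) + 6563 = -11210 + 6563 = -4647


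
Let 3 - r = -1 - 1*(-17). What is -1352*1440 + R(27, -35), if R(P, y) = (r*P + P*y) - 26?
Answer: -1948202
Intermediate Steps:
r = -13 (r = 3 - (-1 - 1*(-17)) = 3 - (-1 + 17) = 3 - 1*16 = 3 - 16 = -13)
R(P, y) = -26 - 13*P + P*y (R(P, y) = (-13*P + P*y) - 26 = -26 - 13*P + P*y)
-1352*1440 + R(27, -35) = -1352*1440 + (-26 - 13*27 + 27*(-35)) = -1946880 + (-26 - 351 - 945) = -1946880 - 1322 = -1948202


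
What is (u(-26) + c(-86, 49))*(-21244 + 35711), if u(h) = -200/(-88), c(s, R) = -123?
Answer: -19212176/11 ≈ -1.7466e+6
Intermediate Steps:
u(h) = 25/11 (u(h) = -200*(-1/88) = 25/11)
(u(-26) + c(-86, 49))*(-21244 + 35711) = (25/11 - 123)*(-21244 + 35711) = -1328/11*14467 = -19212176/11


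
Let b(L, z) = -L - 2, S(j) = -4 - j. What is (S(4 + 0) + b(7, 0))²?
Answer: 289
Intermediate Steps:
b(L, z) = -2 - L
(S(4 + 0) + b(7, 0))² = ((-4 - (4 + 0)) + (-2 - 1*7))² = ((-4 - 1*4) + (-2 - 7))² = ((-4 - 4) - 9)² = (-8 - 9)² = (-17)² = 289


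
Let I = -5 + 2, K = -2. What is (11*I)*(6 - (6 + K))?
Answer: -66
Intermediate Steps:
I = -3
(11*I)*(6 - (6 + K)) = (11*(-3))*(6 - (6 - 2)) = -33*(6 - 4) = -33*2 = -66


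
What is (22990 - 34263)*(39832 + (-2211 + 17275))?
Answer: -618842608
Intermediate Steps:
(22990 - 34263)*(39832 + (-2211 + 17275)) = -11273*(39832 + 15064) = -11273*54896 = -618842608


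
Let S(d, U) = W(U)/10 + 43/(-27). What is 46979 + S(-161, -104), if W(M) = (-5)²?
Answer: 2536915/54 ≈ 46980.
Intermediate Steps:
W(M) = 25
S(d, U) = 49/54 (S(d, U) = 25/10 + 43/(-27) = 25*(⅒) + 43*(-1/27) = 5/2 - 43/27 = 49/54)
46979 + S(-161, -104) = 46979 + 49/54 = 2536915/54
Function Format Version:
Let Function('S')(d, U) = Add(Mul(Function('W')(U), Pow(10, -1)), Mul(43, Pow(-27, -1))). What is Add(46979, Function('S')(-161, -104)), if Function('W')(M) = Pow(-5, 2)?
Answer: Rational(2536915, 54) ≈ 46980.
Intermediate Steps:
Function('W')(M) = 25
Function('S')(d, U) = Rational(49, 54) (Function('S')(d, U) = Add(Mul(25, Pow(10, -1)), Mul(43, Pow(-27, -1))) = Add(Mul(25, Rational(1, 10)), Mul(43, Rational(-1, 27))) = Add(Rational(5, 2), Rational(-43, 27)) = Rational(49, 54))
Add(46979, Function('S')(-161, -104)) = Add(46979, Rational(49, 54)) = Rational(2536915, 54)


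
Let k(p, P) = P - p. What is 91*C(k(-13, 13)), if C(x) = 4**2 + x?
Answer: 3822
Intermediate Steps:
C(x) = 16 + x
91*C(k(-13, 13)) = 91*(16 + (13 - 1*(-13))) = 91*(16 + (13 + 13)) = 91*(16 + 26) = 91*42 = 3822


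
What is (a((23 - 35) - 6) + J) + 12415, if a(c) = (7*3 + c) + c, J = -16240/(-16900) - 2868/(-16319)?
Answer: 171006156488/13789555 ≈ 12401.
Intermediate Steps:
J = 15674488/13789555 (J = -16240*(-1/16900) - 2868*(-1/16319) = 812/845 + 2868/16319 = 15674488/13789555 ≈ 1.1367)
a(c) = 21 + 2*c (a(c) = (21 + c) + c = 21 + 2*c)
(a((23 - 35) - 6) + J) + 12415 = ((21 + 2*((23 - 35) - 6)) + 15674488/13789555) + 12415 = ((21 + 2*(-12 - 6)) + 15674488/13789555) + 12415 = ((21 + 2*(-18)) + 15674488/13789555) + 12415 = ((21 - 36) + 15674488/13789555) + 12415 = (-15 + 15674488/13789555) + 12415 = -191168837/13789555 + 12415 = 171006156488/13789555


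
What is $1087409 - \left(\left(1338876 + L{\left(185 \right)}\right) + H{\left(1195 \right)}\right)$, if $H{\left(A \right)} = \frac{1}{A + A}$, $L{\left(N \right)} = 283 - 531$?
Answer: $- \frac{600413411}{2390} \approx -2.5122 \cdot 10^{5}$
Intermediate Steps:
$L{\left(N \right)} = -248$ ($L{\left(N \right)} = 283 - 531 = -248$)
$H{\left(A \right)} = \frac{1}{2 A}$
$1087409 - \left(\left(1338876 + L{\left(185 \right)}\right) + H{\left(1195 \right)}\right) = 1087409 - \left(\left(1338876 - 248\right) + \frac{1}{2 \cdot 1195}\right) = 1087409 - \left(1338628 + \frac{1}{2} \cdot \frac{1}{1195}\right) = 1087409 - \left(1338628 + \frac{1}{2390}\right) = 1087409 - \frac{3199320921}{2390} = - \frac{600413411}{2390}$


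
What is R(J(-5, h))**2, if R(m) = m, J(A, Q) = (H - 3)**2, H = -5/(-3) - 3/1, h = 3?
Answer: 28561/81 ≈ 352.60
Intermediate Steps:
H = -4/3 (H = -5*(-1/3) - 3*1 = 5/3 - 3 = -4/3 ≈ -1.3333)
J(A, Q) = 169/9 (J(A, Q) = (-4/3 - 3)**2 = (-13/3)**2 = 169/9)
R(J(-5, h))**2 = (169/9)**2 = 28561/81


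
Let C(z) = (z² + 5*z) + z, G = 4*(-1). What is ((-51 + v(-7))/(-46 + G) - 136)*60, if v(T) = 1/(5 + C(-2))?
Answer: -40492/5 ≈ -8098.4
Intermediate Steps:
G = -4
C(z) = z² + 6*z
v(T) = -⅓ (v(T) = 1/(5 - 2*(6 - 2)) = 1/(5 - 2*4) = 1/(5 - 8) = 1/(-3) = -⅓)
((-51 + v(-7))/(-46 + G) - 136)*60 = ((-51 - ⅓)/(-46 - 4) - 136)*60 = (-154/3/(-50) - 136)*60 = (-154/3*(-1/50) - 136)*60 = (77/75 - 136)*60 = -10123/75*60 = -40492/5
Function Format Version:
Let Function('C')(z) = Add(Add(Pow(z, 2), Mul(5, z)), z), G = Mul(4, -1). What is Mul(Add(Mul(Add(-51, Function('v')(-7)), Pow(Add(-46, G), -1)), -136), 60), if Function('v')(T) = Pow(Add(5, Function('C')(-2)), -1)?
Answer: Rational(-40492, 5) ≈ -8098.4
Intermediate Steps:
G = -4
Function('C')(z) = Add(Pow(z, 2), Mul(6, z))
Function('v')(T) = Rational(-1, 3) (Function('v')(T) = Pow(Add(5, Mul(-2, Add(6, -2))), -1) = Pow(Add(5, Mul(-2, 4)), -1) = Pow(Add(5, -8), -1) = Pow(-3, -1) = Rational(-1, 3))
Mul(Add(Mul(Add(-51, Function('v')(-7)), Pow(Add(-46, G), -1)), -136), 60) = Mul(Add(Mul(Add(-51, Rational(-1, 3)), Pow(Add(-46, -4), -1)), -136), 60) = Mul(Add(Mul(Rational(-154, 3), Pow(-50, -1)), -136), 60) = Mul(Add(Mul(Rational(-154, 3), Rational(-1, 50)), -136), 60) = Mul(Add(Rational(77, 75), -136), 60) = Mul(Rational(-10123, 75), 60) = Rational(-40492, 5)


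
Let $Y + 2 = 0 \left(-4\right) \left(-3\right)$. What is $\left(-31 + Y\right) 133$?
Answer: $-4389$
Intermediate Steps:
$Y = -2$ ($Y = -2 + 0 \left(-4\right) \left(-3\right) = -2 + 0 \left(-3\right) = -2 + 0 = -2$)
$\left(-31 + Y\right) 133 = \left(-31 - 2\right) 133 = \left(-33\right) 133 = -4389$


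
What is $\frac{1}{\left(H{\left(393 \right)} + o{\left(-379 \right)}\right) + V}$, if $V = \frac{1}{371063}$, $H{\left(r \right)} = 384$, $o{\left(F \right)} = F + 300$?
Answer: $\frac{371063}{113174216} \approx 0.0032787$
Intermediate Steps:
$o{\left(F \right)} = 300 + F$
$V = \frac{1}{371063} \approx 2.695 \cdot 10^{-6}$
$\frac{1}{\left(H{\left(393 \right)} + o{\left(-379 \right)}\right) + V} = \frac{1}{\left(384 + \left(300 - 379\right)\right) + \frac{1}{371063}} = \frac{1}{\left(384 - 79\right) + \frac{1}{371063}} = \frac{1}{305 + \frac{1}{371063}} = \frac{1}{\frac{113174216}{371063}} = \frac{371063}{113174216}$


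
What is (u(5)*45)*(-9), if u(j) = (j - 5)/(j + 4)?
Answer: 0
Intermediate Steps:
u(j) = (-5 + j)/(4 + j)
(u(5)*45)*(-9) = (((-5 + 5)/(4 + 5))*45)*(-9) = ((0/9)*45)*(-9) = (((⅑)*0)*45)*(-9) = (0*45)*(-9) = 0*(-9) = 0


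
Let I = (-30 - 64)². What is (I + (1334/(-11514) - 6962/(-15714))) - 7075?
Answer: 26556556829/15077583 ≈ 1761.3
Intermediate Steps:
I = 8836 (I = (-94)² = 8836)
(I + (1334/(-11514) - 6962/(-15714))) - 7075 = (8836 + (1334/(-11514) - 6962/(-15714))) - 7075 = (8836 + (1334*(-1/11514) - 6962*(-1/15714))) - 7075 = (8836 + (-667/5757 + 3481/7857)) - 7075 = (8836 + 4933166/15077583) - 7075 = 133230456554/15077583 - 7075 = 26556556829/15077583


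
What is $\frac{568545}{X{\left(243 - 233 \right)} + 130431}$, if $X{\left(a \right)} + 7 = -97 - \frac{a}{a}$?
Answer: $\frac{6535}{1498} \approx 4.3625$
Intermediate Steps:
$X{\left(a \right)} = -105$ ($X{\left(a \right)} = -7 - \left(97 + \frac{a}{a}\right) = -7 - 98 = -105$)
$\frac{568545}{X{\left(243 - 233 \right)} + 130431} = \frac{568545}{-105 + 130431} = \frac{568545}{130326} = 568545 \cdot \frac{1}{130326} = \frac{6535}{1498}$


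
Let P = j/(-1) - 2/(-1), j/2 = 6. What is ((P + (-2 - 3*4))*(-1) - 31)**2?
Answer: 49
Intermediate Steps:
j = 12 (j = 2*6 = 12)
P = -10 (P = 12/(-1) - 2/(-1) = 12*(-1) - 2*(-1) = -12 + 2 = -10)
((P + (-2 - 3*4))*(-1) - 31)**2 = ((-10 + (-2 - 3*4))*(-1) - 31)**2 = ((-10 + (-2 - 12))*(-1) - 31)**2 = ((-10 - 14)*(-1) - 31)**2 = (-24*(-1) - 31)**2 = (24 - 31)**2 = (-7)**2 = 49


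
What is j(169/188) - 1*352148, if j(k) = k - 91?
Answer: -66220763/188 ≈ -3.5224e+5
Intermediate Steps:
j(k) = -91 + k
j(169/188) - 1*352148 = (-91 + 169/188) - 1*352148 = (-91 + 169*(1/188)) - 352148 = (-91 + 169/188) - 352148 = -16939/188 - 352148 = -66220763/188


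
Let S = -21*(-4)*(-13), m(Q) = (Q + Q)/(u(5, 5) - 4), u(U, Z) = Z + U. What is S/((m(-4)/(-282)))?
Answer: -230958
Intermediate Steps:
u(U, Z) = U + Z
m(Q) = Q/3 (m(Q) = (Q + Q)/((5 + 5) - 4) = (2*Q)/(10 - 4) = (2*Q)/6 = (2*Q)*(1/6) = Q/3)
S = -1092 (S = 84*(-13) = -1092)
S/((m(-4)/(-282))) = -1092/(((1/3)*(-4))/(-282)) = -1092/((-4/3*(-1/282))) = -1092/2/423 = -1092*423/2 = -230958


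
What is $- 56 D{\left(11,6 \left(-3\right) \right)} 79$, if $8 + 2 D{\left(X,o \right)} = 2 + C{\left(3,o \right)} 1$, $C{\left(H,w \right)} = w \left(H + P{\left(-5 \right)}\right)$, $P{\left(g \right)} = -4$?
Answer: $-26544$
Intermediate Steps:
$C{\left(H,w \right)} = w \left(-4 + H\right)$ ($C{\left(H,w \right)} = w \left(H - 4\right) = w \left(-4 + H\right)$)
$D{\left(X,o \right)} = -3 - \frac{o}{2}$ ($D{\left(X,o \right)} = -4 + \frac{2 + o \left(-4 + 3\right) 1}{2} = -4 + \frac{2 + o \left(-1\right) 1}{2} = -4 + \frac{2 + - o 1}{2} = -4 + \frac{2 - o}{2} = -4 - \left(-1 + \frac{o}{2}\right) = -3 - \frac{o}{2}$)
$- 56 D{\left(11,6 \left(-3\right) \right)} 79 = - 56 \left(-3 - \frac{6 \left(-3\right)}{2}\right) 79 = - 56 \left(-3 - -9\right) 79 = - 56 \left(-3 + 9\right) 79 = \left(-56\right) 6 \cdot 79 = \left(-336\right) 79 = -26544$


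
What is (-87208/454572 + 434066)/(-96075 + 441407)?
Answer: 12332135159/9811141119 ≈ 1.2570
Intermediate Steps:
(-87208/454572 + 434066)/(-96075 + 441407) = (-87208*1/454572 + 434066)/345332 = (-21802/113643 + 434066)*(1/345332) = (49328540636/113643)*(1/345332) = 12332135159/9811141119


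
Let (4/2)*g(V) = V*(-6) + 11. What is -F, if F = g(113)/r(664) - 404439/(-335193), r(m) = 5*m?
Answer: -820633743/741893840 ≈ -1.1061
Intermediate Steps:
g(V) = 11/2 - 3*V (g(V) = (V*(-6) + 11)/2 = (-6*V + 11)/2 = (11 - 6*V)/2 = 11/2 - 3*V)
F = 820633743/741893840 (F = (11/2 - 3*113)/((5*664)) - 404439/(-335193) = (11/2 - 339)/3320 - 404439*(-1/335193) = -667/2*1/3320 + 134813/111731 = -667/6640 + 134813/111731 = 820633743/741893840 ≈ 1.1061)
-F = -1*820633743/741893840 = -820633743/741893840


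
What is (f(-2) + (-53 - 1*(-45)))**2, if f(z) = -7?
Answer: 225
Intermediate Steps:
(f(-2) + (-53 - 1*(-45)))**2 = (-7 + (-53 - 1*(-45)))**2 = (-7 + (-53 + 45))**2 = (-7 - 8)**2 = (-15)**2 = 225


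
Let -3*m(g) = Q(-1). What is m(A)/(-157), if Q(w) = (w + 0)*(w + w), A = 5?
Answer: 2/471 ≈ 0.0042463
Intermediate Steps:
Q(w) = 2*w² (Q(w) = w*(2*w) = 2*w²)
m(g) = -⅔ (m(g) = -2*(-1)²/3 = -2/3 = -⅓*2 = -⅔)
m(A)/(-157) = -⅔/(-157) = -⅔*(-1/157) = 2/471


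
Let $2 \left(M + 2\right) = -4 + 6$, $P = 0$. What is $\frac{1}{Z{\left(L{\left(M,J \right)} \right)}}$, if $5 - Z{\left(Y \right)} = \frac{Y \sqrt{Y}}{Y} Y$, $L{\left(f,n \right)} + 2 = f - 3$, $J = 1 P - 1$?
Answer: $\frac{5}{241} - \frac{6 i \sqrt{6}}{241} \approx 0.020747 - 0.060983 i$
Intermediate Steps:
$M = -1$ ($M = -2 + \frac{-4 + 6}{2} = -2 + \frac{1}{2} \cdot 2 = -2 + 1 = -1$)
$J = -1$ ($J = 1 \cdot 0 - 1 = 0 - 1 = -1$)
$L{\left(f,n \right)} = -5 + f$ ($L{\left(f,n \right)} = -2 + \left(f - 3\right) = -2 + \left(-3 + f\right) = -5 + f$)
$Z{\left(Y \right)} = 5 - Y^{\frac{3}{2}}$ ($Z{\left(Y \right)} = 5 - \frac{Y \sqrt{Y}}{Y} Y = 5 - \frac{Y^{\frac{3}{2}}}{Y} Y = 5 - \sqrt{Y} Y = 5 - Y^{\frac{3}{2}}$)
$\frac{1}{Z{\left(L{\left(M,J \right)} \right)}} = \frac{1}{5 - \left(-5 - 1\right)^{\frac{3}{2}}} = \frac{1}{5 - \left(-6\right)^{\frac{3}{2}}} = \frac{1}{5 - - 6 i \sqrt{6}} = \frac{1}{5 + 6 i \sqrt{6}}$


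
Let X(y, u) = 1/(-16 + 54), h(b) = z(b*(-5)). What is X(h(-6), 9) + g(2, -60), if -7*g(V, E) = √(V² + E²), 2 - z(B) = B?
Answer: 1/38 - 2*√901/7 ≈ -8.5499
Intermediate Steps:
z(B) = 2 - B
h(b) = 2 + 5*b (h(b) = 2 - b*(-5) = 2 - (-5)*b = 2 + 5*b)
X(y, u) = 1/38
g(V, E) = -√(E² + V²)/7 (g(V, E) = -√(V² + E²)/7 = -√(E² + V²)/7)
X(h(-6), 9) + g(2, -60) = 1/38 - √((-60)² + 2²)/7 = 1/38 - √(3600 + 4)/7 = 1/38 - 2*√901/7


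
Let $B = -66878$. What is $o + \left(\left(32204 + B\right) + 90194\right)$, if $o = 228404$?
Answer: $283924$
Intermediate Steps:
$o + \left(\left(32204 + B\right) + 90194\right) = 228404 + \left(\left(32204 - 66878\right) + 90194\right) = 228404 + \left(-34674 + 90194\right) = 228404 + 55520 = 283924$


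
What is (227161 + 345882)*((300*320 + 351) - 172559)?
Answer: -43670460944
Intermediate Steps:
(227161 + 345882)*((300*320 + 351) - 172559) = 573043*((96000 + 351) - 172559) = 573043*(96351 - 172559) = 573043*(-76208) = -43670460944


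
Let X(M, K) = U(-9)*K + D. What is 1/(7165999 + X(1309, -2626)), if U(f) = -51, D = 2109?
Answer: 1/7302034 ≈ 1.3695e-7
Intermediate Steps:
X(M, K) = 2109 - 51*K (X(M, K) = -51*K + 2109 = 2109 - 51*K)
1/(7165999 + X(1309, -2626)) = 1/(7165999 + (2109 - 51*(-2626))) = 1/(7165999 + (2109 + 133926)) = 1/(7165999 + 136035) = 1/7302034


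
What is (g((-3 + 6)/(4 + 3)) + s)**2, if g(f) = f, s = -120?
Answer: 700569/49 ≈ 14297.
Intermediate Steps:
(g((-3 + 6)/(4 + 3)) + s)**2 = ((-3 + 6)/(4 + 3) - 120)**2 = (3/7 - 120)**2 = (-837/7)**2 = 700569/49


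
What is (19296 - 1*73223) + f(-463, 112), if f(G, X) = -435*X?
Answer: -102647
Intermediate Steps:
(19296 - 1*73223) + f(-463, 112) = (19296 - 1*73223) - 435*112 = (19296 - 73223) - 48720 = -53927 - 48720 = -102647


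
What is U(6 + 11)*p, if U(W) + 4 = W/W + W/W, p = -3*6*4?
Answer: 144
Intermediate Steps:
p = -72 (p = -18*4 = -72)
U(W) = -2 (U(W) = -4 + (W/W + W/W) = -4 + (1 + 1) = -4 + 2 = -2)
U(6 + 11)*p = -2*(-72) = 144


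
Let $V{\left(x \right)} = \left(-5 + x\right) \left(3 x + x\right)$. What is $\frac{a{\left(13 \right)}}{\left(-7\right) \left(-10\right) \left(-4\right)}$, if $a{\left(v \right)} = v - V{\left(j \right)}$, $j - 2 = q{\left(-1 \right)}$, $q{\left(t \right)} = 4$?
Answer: $\frac{11}{280} \approx 0.039286$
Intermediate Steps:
$j = 6$ ($j = 2 + 4 = 6$)
$V{\left(x \right)} = 4 x \left(-5 + x\right)$ ($V{\left(x \right)} = \left(-5 + x\right) 4 x = 4 x \left(-5 + x\right)$)
$a{\left(v \right)} = -24 + v$ ($a{\left(v \right)} = v - 4 \cdot 6 \left(-5 + 6\right) = v - 4 \cdot 6 \cdot 1 = v - 24 = -24 + v$)
$\frac{a{\left(13 \right)}}{\left(-7\right) \left(-10\right) \left(-4\right)} = \frac{-24 + 13}{\left(-7\right) \left(-10\right) \left(-4\right)} = - \frac{11}{70 \left(-4\right)} = - \frac{11}{-280} = \left(-11\right) \left(- \frac{1}{280}\right) = \frac{11}{280}$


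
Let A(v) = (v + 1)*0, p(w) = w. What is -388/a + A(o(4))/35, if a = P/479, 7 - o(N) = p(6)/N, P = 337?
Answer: -185852/337 ≈ -551.49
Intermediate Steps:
o(N) = 7 - 6/N
A(v) = 0 (A(v) = (1 + v)*0 = 0)
a = 337/479 ≈ 0.70355
-388/a + A(o(4))/35 = -388/337/479 + 0/35 = -388*479/337 + 0*(1/35) = -185852/337 + 0 = -185852/337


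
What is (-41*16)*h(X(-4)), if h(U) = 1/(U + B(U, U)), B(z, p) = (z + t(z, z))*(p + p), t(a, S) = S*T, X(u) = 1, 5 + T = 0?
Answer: 656/7 ≈ 93.714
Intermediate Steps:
T = -5 (T = -5 + 0 = -5)
t(a, S) = -5*S (t(a, S) = S*(-5) = -5*S)
B(z, p) = -8*p*z (B(z, p) = (z - 5*z)*(p + p) = (-4*z)*(2*p) = -8*p*z)
h(U) = 1/(U - 8*U²) (h(U) = 1/(U - 8*U*U) = 1/(U - 8*U²))
(-41*16)*h(X(-4)) = (-41*16)*(1/(1*(1 - 8*1))) = -656/(1 - 8) = -656/(-7) = -656*(-1)/7 = -656*(-⅐) = 656/7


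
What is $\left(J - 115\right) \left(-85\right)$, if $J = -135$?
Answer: $21250$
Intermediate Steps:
$\left(J - 115\right) \left(-85\right) = \left(-135 - 115\right) \left(-85\right) = \left(-250\right) \left(-85\right) = 21250$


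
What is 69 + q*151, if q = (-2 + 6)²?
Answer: 2485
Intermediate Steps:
q = 16 (q = 4² = 16)
69 + q*151 = 69 + 16*151 = 69 + 2416 = 2485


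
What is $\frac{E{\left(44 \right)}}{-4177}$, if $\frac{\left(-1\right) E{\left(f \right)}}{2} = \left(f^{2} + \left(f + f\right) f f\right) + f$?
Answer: $\frac{344696}{4177} \approx 82.522$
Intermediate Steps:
$E{\left(f \right)} = - 4 f^{3} - 2 f - 2 f^{2}$ ($E{\left(f \right)} = - 2 \left(\left(f^{2} + \left(f + f\right) f f\right) + f\right) = - 2 \left(\left(f^{2} + 2 f f f\right) + f\right) = - 2 \left(\left(f^{2} + 2 f^{2} f\right) + f\right) = - 2 \left(\left(f^{2} + 2 f^{3}\right) + f\right) = - 2 \left(f + f^{2} + 2 f^{3}\right) = - 4 f^{3} - 2 f - 2 f^{2}$)
$\frac{E{\left(44 \right)}}{-4177} = \frac{\left(-2\right) 44 \left(1 + 44 + 2 \cdot 44^{2}\right)}{-4177} = \left(-2\right) 44 \left(1 + 44 + 2 \cdot 1936\right) \left(- \frac{1}{4177}\right) = \left(-2\right) 44 \left(1 + 44 + 3872\right) \left(- \frac{1}{4177}\right) = \left(-2\right) 44 \cdot 3917 \left(- \frac{1}{4177}\right) = \left(-344696\right) \left(- \frac{1}{4177}\right) = \frac{344696}{4177}$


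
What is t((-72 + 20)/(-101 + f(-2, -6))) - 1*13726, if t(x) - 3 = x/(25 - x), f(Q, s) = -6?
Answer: -35995377/2623 ≈ -13723.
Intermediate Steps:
t(x) = 3 + x/(25 - x)
t((-72 + 20)/(-101 + f(-2, -6))) - 1*13726 = (-75 + 2*((-72 + 20)/(-101 - 6)))/(-25 + (-72 + 20)/(-101 - 6)) - 1*13726 = (-75 + 2*(-52/(-107)))/(-25 - 52/(-107)) - 13726 = (-75 + 2*(-52*(-1/107)))/(-25 - 52*(-1/107)) - 13726 = (-75 + 2*(52/107))/(-25 + 52/107) - 13726 = (-75 + 104/107)/(-2623/107) - 13726 = -107/2623*(-7921/107) - 13726 = 7921/2623 - 13726 = -35995377/2623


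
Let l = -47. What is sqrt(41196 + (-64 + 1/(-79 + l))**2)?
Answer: sqrt(719071921)/126 ≈ 212.82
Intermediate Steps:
sqrt(41196 + (-64 + 1/(-79 + l))**2) = sqrt(41196 + (-64 + 1/(-79 - 47))**2) = sqrt(41196 + (-64 + 1/(-126))**2) = sqrt(41196 + (-64 - 1/126)**2) = sqrt(41196 + (-8065/126)**2) = sqrt(41196 + 65044225/15876) = sqrt(719071921/15876) = sqrt(719071921)/126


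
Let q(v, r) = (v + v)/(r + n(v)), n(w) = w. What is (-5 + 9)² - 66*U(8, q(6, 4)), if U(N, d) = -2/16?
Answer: 97/4 ≈ 24.250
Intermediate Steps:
q(v, r) = 2*v/(r + v) (q(v, r) = (v + v)/(r + v) = (2*v)/(r + v) = 2*v/(r + v))
U(N, d) = -⅛ (U(N, d) = -2*1/16 = -⅛)
(-5 + 9)² - 66*U(8, q(6, 4)) = (-5 + 9)² - 66*(-⅛) = 4² + 33/4 = 16 + 33/4 = 97/4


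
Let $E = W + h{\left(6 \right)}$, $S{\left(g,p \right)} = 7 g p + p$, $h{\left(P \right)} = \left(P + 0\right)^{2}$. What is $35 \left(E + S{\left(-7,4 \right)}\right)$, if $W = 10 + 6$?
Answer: $-4900$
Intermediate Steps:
$h{\left(P \right)} = P^{2}$
$S{\left(g,p \right)} = p + 7 g p$ ($S{\left(g,p \right)} = 7 g p + p = p + 7 g p$)
$W = 16$
$E = 52$ ($E = 16 + 6^{2} = 16 + 36 = 52$)
$35 \left(E + S{\left(-7,4 \right)}\right) = 35 \left(52 + 4 \left(1 + 7 \left(-7\right)\right)\right) = 35 \left(52 + 4 \left(1 - 49\right)\right) = 35 \left(52 + 4 \left(-48\right)\right) = 35 \left(52 - 192\right) = 35 \left(-140\right) = -4900$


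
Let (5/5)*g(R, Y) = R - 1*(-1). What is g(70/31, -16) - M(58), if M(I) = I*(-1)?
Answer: 1899/31 ≈ 61.258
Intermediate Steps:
g(R, Y) = 1 + R (g(R, Y) = R - 1*(-1) = R + 1 = 1 + R)
M(I) = -I
g(70/31, -16) - M(58) = (1 + 70/31) - (-1)*58 = (1 + 70*(1/31)) - 1*(-58) = (1 + 70/31) + 58 = 101/31 + 58 = 1899/31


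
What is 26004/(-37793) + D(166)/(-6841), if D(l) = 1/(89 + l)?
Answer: -45362845613/65928187815 ≈ -0.68806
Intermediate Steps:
26004/(-37793) + D(166)/(-6841) = 26004/(-37793) + 1/((89 + 166)*(-6841)) = 26004*(-1/37793) - 1/6841/255 = -26004/37793 + (1/255)*(-1/6841) = -26004/37793 - 1/1744455 = -45362845613/65928187815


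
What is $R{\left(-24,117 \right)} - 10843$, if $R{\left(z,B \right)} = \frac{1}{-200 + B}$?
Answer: $- \frac{899970}{83} \approx -10843.0$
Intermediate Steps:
$R{\left(-24,117 \right)} - 10843 = \frac{1}{-200 + 117} - 10843 = \frac{1}{-83} - 10843 = - \frac{1}{83} - 10843 = - \frac{899970}{83}$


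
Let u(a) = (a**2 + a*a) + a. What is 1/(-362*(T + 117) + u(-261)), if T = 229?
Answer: 1/10729 ≈ 9.3205e-5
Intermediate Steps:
u(a) = a + 2*a**2 (u(a) = (a**2 + a**2) + a = 2*a**2 + a = a + 2*a**2)
1/(-362*(T + 117) + u(-261)) = 1/(-362*(229 + 117) - 261*(1 + 2*(-261))) = 1/(-362*346 - 261*(1 - 522)) = 1/(-125252 - 261*(-521)) = 1/(-125252 + 135981) = 1/10729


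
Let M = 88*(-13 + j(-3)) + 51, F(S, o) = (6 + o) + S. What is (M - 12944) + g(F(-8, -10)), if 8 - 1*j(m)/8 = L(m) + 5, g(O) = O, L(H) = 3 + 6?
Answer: -18273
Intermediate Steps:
L(H) = 9
F(S, o) = 6 + S + o
j(m) = -48 (j(m) = 64 - 8*(9 + 5) = 64 - 8*14 = 64 - 112 = -48)
M = -5317 (M = 88*(-13 - 48) + 51 = 88*(-61) + 51 = -5368 + 51 = -5317)
(M - 12944) + g(F(-8, -10)) = (-5317 - 12944) + (6 - 8 - 10) = -18261 - 12 = -18273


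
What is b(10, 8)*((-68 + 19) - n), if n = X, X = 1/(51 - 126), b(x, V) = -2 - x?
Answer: 14696/25 ≈ 587.84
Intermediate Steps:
X = -1/75 (X = 1/(-75) = -1/75 ≈ -0.013333)
n = -1/75 ≈ -0.013333
b(10, 8)*((-68 + 19) - n) = (-2 - 1*10)*((-68 + 19) - 1*(-1/75)) = (-2 - 10)*(-49 + 1/75) = -12*(-3674/75) = 14696/25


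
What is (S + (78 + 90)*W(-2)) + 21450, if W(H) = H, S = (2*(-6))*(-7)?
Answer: 21198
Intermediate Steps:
S = 84 (S = -12*(-7) = 84)
(S + (78 + 90)*W(-2)) + 21450 = (84 + (78 + 90)*(-2)) + 21450 = (84 + 168*(-2)) + 21450 = (84 - 336) + 21450 = -252 + 21450 = 21198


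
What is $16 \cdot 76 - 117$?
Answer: $1099$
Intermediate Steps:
$16 \cdot 76 - 117 = 1216 - 117 = 1099$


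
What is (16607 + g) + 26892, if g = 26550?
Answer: 70049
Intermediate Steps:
(16607 + g) + 26892 = (16607 + 26550) + 26892 = 43157 + 26892 = 70049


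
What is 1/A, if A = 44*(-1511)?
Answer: -1/66484 ≈ -1.5041e-5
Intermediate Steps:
A = -66484
1/A = 1/(-66484) = -1/66484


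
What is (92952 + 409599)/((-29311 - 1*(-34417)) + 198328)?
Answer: 71793/29062 ≈ 2.4703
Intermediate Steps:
(92952 + 409599)/((-29311 - 1*(-34417)) + 198328) = 502551/((-29311 + 34417) + 198328) = 502551/(5106 + 198328) = 502551/203434 = 502551*(1/203434) = 71793/29062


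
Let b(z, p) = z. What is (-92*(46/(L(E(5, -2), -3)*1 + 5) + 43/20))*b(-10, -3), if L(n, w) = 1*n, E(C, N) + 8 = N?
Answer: -6486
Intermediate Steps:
E(C, N) = -8 + N
L(n, w) = n
(-92*(46/(L(E(5, -2), -3)*1 + 5) + 43/20))*b(-10, -3) = -92*(46/((-8 - 2)*1 + 5) + 43/20)*(-10) = -92*(46/(-10*1 + 5) + 43*(1/20))*(-10) = -92*(46/(-10 + 5) + 43/20)*(-10) = -92*(46/(-5) + 43/20)*(-10) = -92*(46*(-1/5) + 43/20)*(-10) = -92*(-46/5 + 43/20)*(-10) = -92*(-141/20)*(-10) = (3243/5)*(-10) = -6486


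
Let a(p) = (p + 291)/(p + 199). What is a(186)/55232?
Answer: 477/21264320 ≈ 2.2432e-5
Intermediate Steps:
a(p) = (291 + p)/(199 + p)
a(186)/55232 = ((291 + 186)/(199 + 186))/55232 = (477/385)*(1/55232) = 477/21264320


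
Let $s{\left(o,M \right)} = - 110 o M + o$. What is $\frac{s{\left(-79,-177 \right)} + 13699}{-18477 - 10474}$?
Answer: $\frac{117270}{2227} \approx 52.658$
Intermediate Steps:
$s{\left(o,M \right)} = o - 110 M o$ ($s{\left(o,M \right)} = - 110 M o + o = o - 110 M o$)
$\frac{s{\left(-79,-177 \right)} + 13699}{-18477 - 10474} = \frac{- 79 \left(1 - -19470\right) + 13699}{-18477 - 10474} = \frac{- 79 \left(1 + 19470\right) + 13699}{-28951} = \left(\left(-79\right) 19471 + 13699\right) \left(- \frac{1}{28951}\right) = \left(-1538209 + 13699\right) \left(- \frac{1}{28951}\right) = \left(-1524510\right) \left(- \frac{1}{28951}\right) = \frac{117270}{2227}$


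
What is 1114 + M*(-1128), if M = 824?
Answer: -928358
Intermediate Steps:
1114 + M*(-1128) = 1114 + 824*(-1128) = 1114 - 929472 = -928358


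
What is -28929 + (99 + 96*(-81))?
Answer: -36606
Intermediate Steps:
-28929 + (99 + 96*(-81)) = -28929 + (99 - 7776) = -28929 - 7677 = -36606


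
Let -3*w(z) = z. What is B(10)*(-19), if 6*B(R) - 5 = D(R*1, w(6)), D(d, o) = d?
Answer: -95/2 ≈ -47.500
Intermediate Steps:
w(z) = -z/3
B(R) = ⅚ + R/6 (B(R) = ⅚ + (R*1)/6 = ⅚ + R/6)
B(10)*(-19) = (⅚ + (⅙)*10)*(-19) = (⅚ + 5/3)*(-19) = (5/2)*(-19) = -95/2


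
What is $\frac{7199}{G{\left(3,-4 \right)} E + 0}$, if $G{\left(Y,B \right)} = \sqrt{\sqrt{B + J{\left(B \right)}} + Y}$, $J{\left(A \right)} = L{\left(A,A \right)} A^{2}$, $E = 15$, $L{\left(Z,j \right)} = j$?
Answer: $\frac{7199}{15 \sqrt{3 + 2 i \sqrt{17}}} \approx 132.71 - 92.938 i$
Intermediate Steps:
$J{\left(A \right)} = A^{3}$ ($J{\left(A \right)} = A A^{2} = A^{3}$)
$G{\left(Y,B \right)} = \sqrt{Y + \sqrt{B + B^{3}}}$ ($G{\left(Y,B \right)} = \sqrt{\sqrt{B + B^{3}} + Y} = \sqrt{Y + \sqrt{B + B^{3}}}$)
$\frac{7199}{G{\left(3,-4 \right)} E + 0} = \frac{7199}{\sqrt{3 + \sqrt{-4 + \left(-4\right)^{3}}} \cdot 15 + 0} = \frac{7199}{\sqrt{3 + \sqrt{-4 - 64}} \cdot 15 + 0} = \frac{7199}{\sqrt{3 + \sqrt{-68}} \cdot 15 + 0} = \frac{7199}{\sqrt{3 + 2 i \sqrt{17}} \cdot 15 + 0} = \frac{7199}{15 \sqrt{3 + 2 i \sqrt{17}} + 0} = \frac{7199}{15 \sqrt{3 + 2 i \sqrt{17}}}$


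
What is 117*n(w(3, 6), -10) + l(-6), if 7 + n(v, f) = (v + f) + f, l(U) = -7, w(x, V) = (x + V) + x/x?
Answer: -1996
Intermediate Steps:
w(x, V) = 1 + V + x (w(x, V) = (V + x) + 1 = 1 + V + x)
n(v, f) = -7 + v + 2*f (n(v, f) = -7 + ((v + f) + f) = -7 + ((f + v) + f) = -7 + (v + 2*f) = -7 + v + 2*f)
117*n(w(3, 6), -10) + l(-6) = 117*(-7 + (1 + 6 + 3) + 2*(-10)) - 7 = 117*(-7 + 10 - 20) - 7 = 117*(-17) - 7 = -1989 - 7 = -1996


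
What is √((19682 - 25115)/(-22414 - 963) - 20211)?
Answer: 21*I*√25045042458/23377 ≈ 142.16*I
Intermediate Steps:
√((19682 - 25115)/(-22414 - 963) - 20211) = √(-5433/(-23377) - 20211) = √(-5433*(-1/23377) - 20211) = √(5433/23377 - 20211) = √(-472467114/23377) = 21*I*√25045042458/23377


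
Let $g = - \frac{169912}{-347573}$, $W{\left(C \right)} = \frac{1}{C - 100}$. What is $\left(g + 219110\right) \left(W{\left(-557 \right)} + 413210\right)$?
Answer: $\frac{20674993963700629798}{228355461} \approx 9.0539 \cdot 10^{10}$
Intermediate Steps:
$W{\left(C \right)} = \frac{1}{-100 + C}$
$g = \frac{169912}{347573}$ ($g = \left(-169912\right) \left(- \frac{1}{347573}\right) = \frac{169912}{347573} \approx 0.48885$)
$\left(g + 219110\right) \left(W{\left(-557 \right)} + 413210\right) = \left(\frac{169912}{347573} + 219110\right) \left(\frac{1}{-100 - 557} + 413210\right) = \frac{76156889942 \left(\frac{1}{-657} + 413210\right)}{347573} = \frac{76156889942 \left(- \frac{1}{657} + 413210\right)}{347573} = \frac{76156889942}{347573} \cdot \frac{271478969}{657} = \frac{20674993963700629798}{228355461}$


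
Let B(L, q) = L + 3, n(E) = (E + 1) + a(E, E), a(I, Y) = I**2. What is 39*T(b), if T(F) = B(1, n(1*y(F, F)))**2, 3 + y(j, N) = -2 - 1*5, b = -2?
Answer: 624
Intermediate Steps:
y(j, N) = -10 (y(j, N) = -3 + (-2 - 1*5) = -3 + (-2 - 5) = -3 - 7 = -10)
n(E) = 1 + E + E**2 (n(E) = (E + 1) + E**2 = (1 + E) + E**2 = 1 + E + E**2)
B(L, q) = 3 + L
T(F) = 16 (T(F) = (3 + 1)**2 = 4**2 = 16)
39*T(b) = 39*16 = 624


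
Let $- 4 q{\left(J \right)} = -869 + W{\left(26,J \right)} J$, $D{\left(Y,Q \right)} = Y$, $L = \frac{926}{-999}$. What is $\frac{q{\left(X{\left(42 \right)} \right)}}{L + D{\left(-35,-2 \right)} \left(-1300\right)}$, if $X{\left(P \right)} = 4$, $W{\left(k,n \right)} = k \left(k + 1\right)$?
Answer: $- \frac{1937061}{181814296} \approx -0.010654$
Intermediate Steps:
$W{\left(k,n \right)} = k \left(1 + k\right)$
$L = - \frac{926}{999}$ ($L = 926 \left(- \frac{1}{999}\right) = - \frac{926}{999} \approx -0.92693$)
$q{\left(J \right)} = \frac{869}{4} - \frac{351 J}{2}$ ($q{\left(J \right)} = - \frac{-869 + 26 \left(1 + 26\right) J}{4} = - \frac{-869 + 26 \cdot 27 J}{4} = - \frac{-869 + 702 J}{4} = \frac{869}{4} - \frac{351 J}{2}$)
$\frac{q{\left(X{\left(42 \right)} \right)}}{L + D{\left(-35,-2 \right)} \left(-1300\right)} = \frac{\frac{869}{4} - 702}{- \frac{926}{999} - -45500} = \frac{\frac{869}{4} - 702}{- \frac{926}{999} + 45500} = - \frac{1939}{4 \cdot \frac{45453574}{999}} = \left(- \frac{1939}{4}\right) \frac{999}{45453574} = - \frac{1937061}{181814296}$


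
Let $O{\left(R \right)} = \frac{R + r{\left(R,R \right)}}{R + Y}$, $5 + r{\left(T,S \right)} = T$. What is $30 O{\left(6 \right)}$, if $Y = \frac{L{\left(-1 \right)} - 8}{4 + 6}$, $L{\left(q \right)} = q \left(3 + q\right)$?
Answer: $42$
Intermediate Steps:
$r{\left(T,S \right)} = -5 + T$
$Y = -1$ ($Y = \frac{- (3 - 1) - 8}{4 + 6} = \frac{\left(-1\right) 2 - 8}{10} = \left(-2 - 8\right) \frac{1}{10} = \left(-10\right) \frac{1}{10} = -1$)
$O{\left(R \right)} = \frac{-5 + 2 R}{-1 + R}$ ($O{\left(R \right)} = \frac{R + \left(-5 + R\right)}{R - 1} = \frac{-5 + 2 R}{-1 + R}$)
$30 O{\left(6 \right)} = 30 \frac{-5 + 2 \cdot 6}{-1 + 6} = 30 \frac{-5 + 12}{5} = 30 \cdot \frac{1}{5} \cdot 7 = 30 \cdot \frac{7}{5} = 42$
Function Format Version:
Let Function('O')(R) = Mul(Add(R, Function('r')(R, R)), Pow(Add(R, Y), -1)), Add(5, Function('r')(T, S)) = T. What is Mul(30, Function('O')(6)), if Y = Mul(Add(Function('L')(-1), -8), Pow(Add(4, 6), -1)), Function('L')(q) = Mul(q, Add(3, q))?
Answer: 42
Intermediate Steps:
Function('r')(T, S) = Add(-5, T)
Y = -1 (Y = Mul(Add(Mul(-1, Add(3, -1)), -8), Pow(Add(4, 6), -1)) = Mul(Add(Mul(-1, 2), -8), Pow(10, -1)) = Mul(Add(-2, -8), Rational(1, 10)) = Mul(-10, Rational(1, 10)) = -1)
Function('O')(R) = Mul(Pow(Add(-1, R), -1), Add(-5, Mul(2, R))) (Function('O')(R) = Mul(Add(R, Add(-5, R)), Pow(Add(R, -1), -1)) = Mul(Add(-5, Mul(2, R)), Pow(Add(-1, R), -1)) = Mul(Pow(Add(-1, R), -1), Add(-5, Mul(2, R))))
Mul(30, Function('O')(6)) = Mul(30, Mul(Pow(Add(-1, 6), -1), Add(-5, Mul(2, 6)))) = Mul(30, Mul(Pow(5, -1), Add(-5, 12))) = Mul(30, Mul(Rational(1, 5), 7)) = Mul(30, Rational(7, 5)) = 42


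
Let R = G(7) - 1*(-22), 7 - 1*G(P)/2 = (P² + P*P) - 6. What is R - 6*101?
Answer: -754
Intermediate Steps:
G(P) = 26 - 4*P² (G(P) = 14 - 2*((P² + P*P) - 6) = 14 - 2*((P² + P²) - 6) = 14 - 2*(2*P² - 6) = 14 - 2*(-6 + 2*P²) = 14 + (12 - 4*P²) = 26 - 4*P²)
R = -148 (R = (26 - 4*7²) - 1*(-22) = (26 - 4*49) + 22 = (26 - 196) + 22 = -170 + 22 = -148)
R - 6*101 = -148 - 6*101 = -148 - 606 = -754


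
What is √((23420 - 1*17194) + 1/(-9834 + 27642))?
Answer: √123401213817/4452 ≈ 78.905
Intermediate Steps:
√((23420 - 1*17194) + 1/(-9834 + 27642)) = √((23420 - 17194) + 1/17808) = √(6226 + 1/17808) = √(110872609/17808) = √123401213817/4452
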